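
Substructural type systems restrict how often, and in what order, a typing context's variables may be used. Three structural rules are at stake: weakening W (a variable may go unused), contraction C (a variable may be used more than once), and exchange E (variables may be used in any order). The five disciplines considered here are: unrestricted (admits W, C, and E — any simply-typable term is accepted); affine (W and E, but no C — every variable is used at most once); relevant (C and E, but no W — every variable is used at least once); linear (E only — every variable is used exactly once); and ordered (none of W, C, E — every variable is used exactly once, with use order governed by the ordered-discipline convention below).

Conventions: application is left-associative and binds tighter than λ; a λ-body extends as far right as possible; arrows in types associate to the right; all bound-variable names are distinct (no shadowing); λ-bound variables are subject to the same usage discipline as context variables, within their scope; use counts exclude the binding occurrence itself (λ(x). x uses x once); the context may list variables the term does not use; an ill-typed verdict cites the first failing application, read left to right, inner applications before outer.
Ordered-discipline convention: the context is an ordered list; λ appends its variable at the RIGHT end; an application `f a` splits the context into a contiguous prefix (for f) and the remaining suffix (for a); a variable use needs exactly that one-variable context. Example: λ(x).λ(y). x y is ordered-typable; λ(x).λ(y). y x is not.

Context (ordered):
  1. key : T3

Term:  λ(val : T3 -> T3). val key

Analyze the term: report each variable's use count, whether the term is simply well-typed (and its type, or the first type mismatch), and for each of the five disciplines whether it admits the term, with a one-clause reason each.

counts: key: 1×, val (λ-bound): 1×
order of uses: val, key
typing: the term checks, with type (T3 -> T3) -> T3
ordered: ✗ — no contiguous prefix/suffix split fits val, key
linear: ✓ — key, val: one use apiece
affine: ✓ — key, val: no repeats, contraction unneeded
relevant: ✓ — key, val: all used, weakening unneeded
unrestricted: ✓ — type-checks ((T3 -> T3) -> T3) and nothing is barred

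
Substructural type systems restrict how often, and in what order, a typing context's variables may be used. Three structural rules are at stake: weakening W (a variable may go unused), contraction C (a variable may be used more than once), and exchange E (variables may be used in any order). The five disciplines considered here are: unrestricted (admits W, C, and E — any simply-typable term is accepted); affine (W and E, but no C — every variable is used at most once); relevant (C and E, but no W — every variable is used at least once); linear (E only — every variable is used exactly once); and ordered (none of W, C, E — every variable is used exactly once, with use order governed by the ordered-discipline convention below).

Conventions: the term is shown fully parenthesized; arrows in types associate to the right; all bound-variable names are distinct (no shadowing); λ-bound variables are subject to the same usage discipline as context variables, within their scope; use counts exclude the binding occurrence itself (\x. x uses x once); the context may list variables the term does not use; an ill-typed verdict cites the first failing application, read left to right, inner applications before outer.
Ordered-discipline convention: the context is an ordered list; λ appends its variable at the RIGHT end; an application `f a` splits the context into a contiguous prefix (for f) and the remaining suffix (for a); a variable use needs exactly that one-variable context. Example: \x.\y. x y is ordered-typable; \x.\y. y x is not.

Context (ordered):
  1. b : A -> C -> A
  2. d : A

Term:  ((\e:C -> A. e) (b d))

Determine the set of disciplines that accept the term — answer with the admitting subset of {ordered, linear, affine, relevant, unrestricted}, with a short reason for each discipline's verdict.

admitted in: ordered, linear, affine, relevant, unrestricted
usage: b: 1, d: 1, e (bound): 1
uses in reading order: e, b, d
typing: the term checks, with type C -> A
ordered: ✓ — one use each (b, d, e); ordered split holds
linear: ✓ — exactly-once usage across b, d, e
affine: ✓ — none of b, d, e used more than once
relevant: ✓ — b, d, e: all used, weakening unneeded
unrestricted: ✓ — well-typed at C -> A; no restrictions here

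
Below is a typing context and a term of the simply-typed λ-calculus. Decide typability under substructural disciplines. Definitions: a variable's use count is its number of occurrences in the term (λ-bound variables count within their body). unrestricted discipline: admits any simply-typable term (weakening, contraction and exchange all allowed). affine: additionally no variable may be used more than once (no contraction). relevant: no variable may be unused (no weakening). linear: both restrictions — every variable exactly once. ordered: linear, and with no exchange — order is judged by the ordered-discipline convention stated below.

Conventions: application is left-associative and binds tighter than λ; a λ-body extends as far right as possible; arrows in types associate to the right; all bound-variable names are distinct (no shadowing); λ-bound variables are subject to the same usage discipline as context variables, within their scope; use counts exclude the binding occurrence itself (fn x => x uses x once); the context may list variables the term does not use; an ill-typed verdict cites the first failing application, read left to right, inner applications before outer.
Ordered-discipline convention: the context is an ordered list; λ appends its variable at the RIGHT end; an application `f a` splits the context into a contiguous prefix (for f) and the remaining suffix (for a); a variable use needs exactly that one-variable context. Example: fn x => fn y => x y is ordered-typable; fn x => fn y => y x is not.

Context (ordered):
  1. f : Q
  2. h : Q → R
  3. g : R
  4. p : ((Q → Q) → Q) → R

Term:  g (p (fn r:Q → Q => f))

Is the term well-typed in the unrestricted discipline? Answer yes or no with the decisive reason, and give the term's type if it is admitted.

no — not simply typable
counts: f ×1, h ×0, g ×1, p ×1, r (bound) ×0
use order (left to right): g, p, f
typing: ill-typed: non-function type R applied to an argument
across the five disciplines: ordered ✗; linear ✗; affine ✗; relevant ✗; unrestricted ✗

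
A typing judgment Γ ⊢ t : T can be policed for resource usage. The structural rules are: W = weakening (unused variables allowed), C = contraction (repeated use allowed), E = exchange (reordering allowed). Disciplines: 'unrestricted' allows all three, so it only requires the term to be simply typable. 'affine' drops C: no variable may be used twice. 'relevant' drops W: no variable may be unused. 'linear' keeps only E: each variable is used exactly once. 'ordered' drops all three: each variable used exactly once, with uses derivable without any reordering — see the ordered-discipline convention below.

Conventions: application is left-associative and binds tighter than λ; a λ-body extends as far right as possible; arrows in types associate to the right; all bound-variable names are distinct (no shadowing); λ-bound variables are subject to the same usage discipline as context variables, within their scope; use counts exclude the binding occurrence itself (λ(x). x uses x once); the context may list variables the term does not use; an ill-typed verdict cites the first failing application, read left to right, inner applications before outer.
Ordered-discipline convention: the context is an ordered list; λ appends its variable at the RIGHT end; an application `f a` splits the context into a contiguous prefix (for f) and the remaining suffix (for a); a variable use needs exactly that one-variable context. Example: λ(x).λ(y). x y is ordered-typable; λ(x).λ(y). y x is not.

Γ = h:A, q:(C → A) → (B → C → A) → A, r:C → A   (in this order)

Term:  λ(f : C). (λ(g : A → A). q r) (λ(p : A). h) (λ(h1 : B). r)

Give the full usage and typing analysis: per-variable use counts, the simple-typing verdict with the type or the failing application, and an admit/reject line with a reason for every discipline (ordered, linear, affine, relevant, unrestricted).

usage: h=1; q=1; r=2; f (λ-bound)=0; g (λ-bound)=0; p (λ-bound)=0; h1 (λ-bound)=0
left-to-right use order: q, r, h, r
typing: ✓ — C → A
ordered: ✗ — r ×2 used more than once (contraction); f, g, p, h1 never used (weakening)
linear: ✗ — r ×2 used more than once (contraction); f, g, p, h1 never used (weakening)
affine: ✗ — r ×2 used more than once (contraction)
relevant: ✗ — f, g, p, h1 never used (weakening)
unrestricted: ✓ — type-checks (C → A) and nothing is barred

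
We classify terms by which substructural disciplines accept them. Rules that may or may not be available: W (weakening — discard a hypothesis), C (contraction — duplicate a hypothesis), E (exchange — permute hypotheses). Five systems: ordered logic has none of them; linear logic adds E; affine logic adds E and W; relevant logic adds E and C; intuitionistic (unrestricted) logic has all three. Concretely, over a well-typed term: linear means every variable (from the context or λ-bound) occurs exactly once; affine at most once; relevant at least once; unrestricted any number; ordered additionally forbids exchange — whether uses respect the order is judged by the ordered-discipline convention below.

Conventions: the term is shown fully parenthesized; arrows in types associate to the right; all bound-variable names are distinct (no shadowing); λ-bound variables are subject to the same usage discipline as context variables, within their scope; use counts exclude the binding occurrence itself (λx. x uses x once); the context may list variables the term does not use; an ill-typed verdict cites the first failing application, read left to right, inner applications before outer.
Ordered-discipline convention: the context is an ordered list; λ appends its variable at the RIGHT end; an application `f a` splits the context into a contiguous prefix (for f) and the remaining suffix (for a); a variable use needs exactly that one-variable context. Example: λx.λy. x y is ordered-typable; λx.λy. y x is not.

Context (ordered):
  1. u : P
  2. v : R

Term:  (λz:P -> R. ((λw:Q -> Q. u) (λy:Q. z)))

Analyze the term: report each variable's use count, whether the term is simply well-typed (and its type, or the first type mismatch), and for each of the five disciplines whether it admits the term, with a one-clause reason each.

usage: u: 1×, v: 0×, z [bound]: 1×, w [bound]: 0×, y [bound]: 0×
use order (left to right): u, z
typing: ill-typed: a function awaiting Q -> Q gets Q -> P -> R
ordered: ✗, fails simple typing
linear: ✗, a type mismatch blocks all five
affine: ✗, the type mismatch rejects it
relevant: ✗, not simply typable
unrestricted: ✗, fails simple typing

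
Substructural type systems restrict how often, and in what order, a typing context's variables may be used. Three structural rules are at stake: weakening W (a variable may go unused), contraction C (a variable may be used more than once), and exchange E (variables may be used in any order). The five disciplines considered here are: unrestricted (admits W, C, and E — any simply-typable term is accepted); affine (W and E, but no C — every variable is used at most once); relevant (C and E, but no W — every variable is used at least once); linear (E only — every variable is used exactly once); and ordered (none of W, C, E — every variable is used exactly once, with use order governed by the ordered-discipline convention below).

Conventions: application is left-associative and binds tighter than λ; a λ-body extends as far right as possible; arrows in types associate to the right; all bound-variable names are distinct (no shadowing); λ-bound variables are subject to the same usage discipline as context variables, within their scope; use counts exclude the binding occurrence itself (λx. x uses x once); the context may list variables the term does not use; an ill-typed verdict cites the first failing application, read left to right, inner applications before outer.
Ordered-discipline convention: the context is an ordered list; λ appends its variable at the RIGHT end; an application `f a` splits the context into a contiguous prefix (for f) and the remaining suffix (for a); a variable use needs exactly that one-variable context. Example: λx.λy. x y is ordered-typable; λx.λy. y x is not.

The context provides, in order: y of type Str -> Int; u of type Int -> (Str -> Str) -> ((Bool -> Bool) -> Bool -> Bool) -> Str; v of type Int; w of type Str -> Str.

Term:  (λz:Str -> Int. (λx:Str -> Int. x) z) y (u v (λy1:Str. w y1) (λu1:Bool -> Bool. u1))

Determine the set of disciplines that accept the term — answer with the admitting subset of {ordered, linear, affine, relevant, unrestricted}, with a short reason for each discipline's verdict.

admitting disciplines: ordered, linear, affine, relevant, unrestricted
variable uses: y=1, u=1, v=1, w=1, z (λ-bound)=1, x (λ-bound)=1, y1 (λ-bound)=1, u1 (λ-bound)=1
use order (left to right): x, z, y, u, v, w, y1, u1
typing: the term checks, with type Int
ordered: ✓ — single-use (y, u, v, w, z, x, y1, u1), ordered derivation ok
linear: ✓ — exactly-once usage across y, u, v, w, z, x, y1, u1
affine: ✓ — y, u, v, w, z, x, y1, u1: no repeats, contraction unneeded
relevant: ✓ — every one of y, u, v, w, z, x, y1, u1 appears
unrestricted: ✓ — well-typed at Int; no restrictions here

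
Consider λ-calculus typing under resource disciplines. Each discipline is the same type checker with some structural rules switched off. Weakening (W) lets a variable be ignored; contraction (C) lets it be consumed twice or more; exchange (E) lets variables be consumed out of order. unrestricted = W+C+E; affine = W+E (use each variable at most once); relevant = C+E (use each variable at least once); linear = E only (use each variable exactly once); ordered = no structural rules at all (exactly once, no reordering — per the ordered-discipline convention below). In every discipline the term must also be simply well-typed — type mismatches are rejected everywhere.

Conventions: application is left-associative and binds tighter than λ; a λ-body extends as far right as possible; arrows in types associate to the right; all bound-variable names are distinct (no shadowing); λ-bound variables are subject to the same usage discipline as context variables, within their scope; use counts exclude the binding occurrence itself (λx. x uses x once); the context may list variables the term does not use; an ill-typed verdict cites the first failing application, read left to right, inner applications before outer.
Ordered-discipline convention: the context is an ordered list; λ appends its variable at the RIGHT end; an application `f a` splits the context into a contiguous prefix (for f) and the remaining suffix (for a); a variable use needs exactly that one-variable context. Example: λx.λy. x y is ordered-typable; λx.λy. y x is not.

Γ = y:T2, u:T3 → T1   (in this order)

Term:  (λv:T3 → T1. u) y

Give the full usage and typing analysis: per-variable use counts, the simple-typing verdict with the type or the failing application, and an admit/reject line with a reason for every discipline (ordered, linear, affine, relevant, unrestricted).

counts: y=1, u=1, v [bound]=0
order of uses: u, y
typing: ill-typed: a function awaiting T3 → T1 gets T2
ordered ✗ (fails simple typing)
linear ✗ (a type mismatch blocks all five)
affine ✗ (the type mismatch rejects it)
relevant ✗ (not simply typable)
unrestricted ✗ (fails simple typing)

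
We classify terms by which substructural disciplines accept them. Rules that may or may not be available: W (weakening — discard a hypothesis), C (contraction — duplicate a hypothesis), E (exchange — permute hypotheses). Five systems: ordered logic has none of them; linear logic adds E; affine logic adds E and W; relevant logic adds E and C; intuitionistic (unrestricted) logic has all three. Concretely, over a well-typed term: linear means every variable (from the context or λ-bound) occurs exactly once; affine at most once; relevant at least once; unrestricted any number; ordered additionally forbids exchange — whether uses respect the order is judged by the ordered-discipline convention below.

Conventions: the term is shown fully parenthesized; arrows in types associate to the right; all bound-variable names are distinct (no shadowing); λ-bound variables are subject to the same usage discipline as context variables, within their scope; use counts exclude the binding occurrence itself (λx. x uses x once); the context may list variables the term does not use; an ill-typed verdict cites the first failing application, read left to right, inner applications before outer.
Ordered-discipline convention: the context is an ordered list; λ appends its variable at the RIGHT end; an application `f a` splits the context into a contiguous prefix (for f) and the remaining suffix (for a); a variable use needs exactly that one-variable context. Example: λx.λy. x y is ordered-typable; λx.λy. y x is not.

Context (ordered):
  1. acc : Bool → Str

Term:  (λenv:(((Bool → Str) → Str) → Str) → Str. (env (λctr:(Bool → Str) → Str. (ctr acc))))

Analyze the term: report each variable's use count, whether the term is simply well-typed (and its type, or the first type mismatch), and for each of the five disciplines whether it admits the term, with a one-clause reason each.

usage: acc: 1, env (bound): 1, ctr (bound): 1
order of uses: env, ctr, acc
typing: ✓ — ((((Bool → Str) → Str) → Str) → Str) → Str
ordered ✗ (no contiguous prefix/suffix split fits env, ctr, acc)
linear ✓ (each of acc, env, ctr used exactly once)
affine ✓ (no duplicate uses among acc, env, ctr)
relevant ✓ (at least one use each (acc, env, ctr))
unrestricted ✓ (well-typed at ((((Bool → Str) → Str) → Str) → Str) → Str; no restrictions here)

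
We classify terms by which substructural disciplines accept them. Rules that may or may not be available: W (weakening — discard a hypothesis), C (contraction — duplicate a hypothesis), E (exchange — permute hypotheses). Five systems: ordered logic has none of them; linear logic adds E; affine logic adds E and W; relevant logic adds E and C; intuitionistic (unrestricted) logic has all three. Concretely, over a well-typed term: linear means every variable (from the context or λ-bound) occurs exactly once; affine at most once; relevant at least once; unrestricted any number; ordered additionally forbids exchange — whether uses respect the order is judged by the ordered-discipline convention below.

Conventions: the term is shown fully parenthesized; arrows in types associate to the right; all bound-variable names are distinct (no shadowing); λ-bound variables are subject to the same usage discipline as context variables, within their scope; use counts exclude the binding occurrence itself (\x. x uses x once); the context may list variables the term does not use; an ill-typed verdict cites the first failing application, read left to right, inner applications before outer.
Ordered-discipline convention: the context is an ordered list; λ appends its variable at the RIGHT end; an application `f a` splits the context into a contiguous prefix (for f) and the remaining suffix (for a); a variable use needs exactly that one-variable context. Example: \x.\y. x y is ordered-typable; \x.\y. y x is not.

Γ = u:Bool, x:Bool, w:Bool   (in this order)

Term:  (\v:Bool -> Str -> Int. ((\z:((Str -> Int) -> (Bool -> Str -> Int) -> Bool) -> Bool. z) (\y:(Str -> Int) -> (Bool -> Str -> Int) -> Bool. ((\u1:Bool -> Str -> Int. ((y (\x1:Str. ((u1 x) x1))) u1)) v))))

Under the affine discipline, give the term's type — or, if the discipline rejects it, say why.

not well-typed under affine — repeated use of u1 ×2
use counts: u: 0×, x: 1×, w: 0×, v (bound): 1×, z (bound): 1×, y (bound): 1×, u1 (bound): 2×, x1 (bound): 1×
left-to-right use order: z, y, u1, x, x1, u1, v
typing: well-typed at (Bool -> Str -> Int) -> ((Str -> Int) -> (Bool -> Str -> Int) -> Bool) -> Bool
per-discipline verdicts: ordered ✗ · linear ✗ · affine ✗ · relevant ✗ · unrestricted ✓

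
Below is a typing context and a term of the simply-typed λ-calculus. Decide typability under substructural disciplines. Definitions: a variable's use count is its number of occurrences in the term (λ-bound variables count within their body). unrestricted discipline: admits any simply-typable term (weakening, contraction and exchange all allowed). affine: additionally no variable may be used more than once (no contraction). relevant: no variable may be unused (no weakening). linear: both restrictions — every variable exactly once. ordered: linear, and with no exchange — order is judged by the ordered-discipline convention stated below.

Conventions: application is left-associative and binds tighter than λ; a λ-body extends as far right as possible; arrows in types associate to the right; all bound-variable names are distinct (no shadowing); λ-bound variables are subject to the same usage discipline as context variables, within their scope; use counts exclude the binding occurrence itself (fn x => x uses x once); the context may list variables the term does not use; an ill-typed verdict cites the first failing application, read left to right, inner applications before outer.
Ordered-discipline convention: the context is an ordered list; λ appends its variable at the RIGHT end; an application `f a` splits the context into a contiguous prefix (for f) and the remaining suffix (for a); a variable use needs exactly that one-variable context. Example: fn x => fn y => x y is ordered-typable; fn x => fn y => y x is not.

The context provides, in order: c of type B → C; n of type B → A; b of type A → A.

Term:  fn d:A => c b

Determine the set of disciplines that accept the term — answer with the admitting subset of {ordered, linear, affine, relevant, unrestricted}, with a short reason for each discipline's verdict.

accepted by: none
variable uses: c: 1; n: 0; b: 1; d [bound]: 0
use order (left to right): c, b
typing: ill-typed: a function awaiting B gets A → A
ordered ✗ (a type mismatch blocks all five)
linear ✗ (the type mismatch rejects it)
affine ✗ (not simply typable)
relevant ✗ (fails simple typing)
unrestricted ✗ (a type mismatch blocks all five)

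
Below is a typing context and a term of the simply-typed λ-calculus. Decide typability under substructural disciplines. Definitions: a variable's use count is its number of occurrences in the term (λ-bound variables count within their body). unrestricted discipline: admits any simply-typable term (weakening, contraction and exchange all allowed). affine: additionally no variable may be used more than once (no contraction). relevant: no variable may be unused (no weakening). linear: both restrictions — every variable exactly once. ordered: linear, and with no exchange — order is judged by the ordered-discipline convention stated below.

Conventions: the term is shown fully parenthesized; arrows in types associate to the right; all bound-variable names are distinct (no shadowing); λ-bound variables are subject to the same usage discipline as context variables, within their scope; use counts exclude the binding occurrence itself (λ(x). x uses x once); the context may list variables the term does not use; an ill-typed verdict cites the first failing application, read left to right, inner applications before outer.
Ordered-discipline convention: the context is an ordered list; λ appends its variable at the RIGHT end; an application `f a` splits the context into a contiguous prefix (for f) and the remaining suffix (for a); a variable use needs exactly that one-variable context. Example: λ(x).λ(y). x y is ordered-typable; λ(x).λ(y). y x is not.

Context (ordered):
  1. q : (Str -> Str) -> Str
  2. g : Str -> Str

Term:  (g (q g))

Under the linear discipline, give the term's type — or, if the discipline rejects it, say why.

not well-typed under linear — g ×2 used more than once (contraction)
counts: q=1; g=2
uses in reading order: g, q, g
typing: well-typed — term : Str
summary: ordered ✗ · linear ✗ · affine ✗ · relevant ✓ · unrestricted ✓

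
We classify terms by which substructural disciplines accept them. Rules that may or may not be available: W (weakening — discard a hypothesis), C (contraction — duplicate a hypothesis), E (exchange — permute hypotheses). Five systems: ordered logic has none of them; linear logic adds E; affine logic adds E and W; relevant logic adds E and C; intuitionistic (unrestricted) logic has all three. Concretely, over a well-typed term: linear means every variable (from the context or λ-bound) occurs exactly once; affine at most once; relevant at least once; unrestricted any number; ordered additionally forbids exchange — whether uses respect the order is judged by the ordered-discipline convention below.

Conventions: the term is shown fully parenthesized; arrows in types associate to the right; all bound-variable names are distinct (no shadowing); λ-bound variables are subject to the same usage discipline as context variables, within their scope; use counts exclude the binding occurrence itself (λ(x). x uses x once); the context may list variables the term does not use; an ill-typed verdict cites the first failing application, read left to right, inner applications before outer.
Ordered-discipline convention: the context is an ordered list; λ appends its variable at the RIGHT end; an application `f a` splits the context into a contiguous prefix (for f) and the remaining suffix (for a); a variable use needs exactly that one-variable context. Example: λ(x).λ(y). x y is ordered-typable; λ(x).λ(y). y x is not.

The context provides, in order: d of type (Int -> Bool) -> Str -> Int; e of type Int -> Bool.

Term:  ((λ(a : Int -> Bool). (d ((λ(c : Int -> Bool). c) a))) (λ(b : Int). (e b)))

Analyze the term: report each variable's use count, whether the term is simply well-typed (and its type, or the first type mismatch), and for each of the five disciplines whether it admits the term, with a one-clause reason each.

variable uses: d: 1; e: 1; a [bound]: 1; c [bound]: 1; b [bound]: 1
use order (left to right): d, c, a, e, b
typing: well-typed — term : Str -> Int
ordered: ✓ — d, e, a, c, b once each; derivable with no W/C/E
linear: ✓ — each of d, e, a, c, b used exactly once
affine: ✓ — none of d, e, a, c, b used more than once
relevant: ✓ — d, e, a, c, b: all used, weakening unneeded
unrestricted: ✓ — typability at Str -> Int is all that's needed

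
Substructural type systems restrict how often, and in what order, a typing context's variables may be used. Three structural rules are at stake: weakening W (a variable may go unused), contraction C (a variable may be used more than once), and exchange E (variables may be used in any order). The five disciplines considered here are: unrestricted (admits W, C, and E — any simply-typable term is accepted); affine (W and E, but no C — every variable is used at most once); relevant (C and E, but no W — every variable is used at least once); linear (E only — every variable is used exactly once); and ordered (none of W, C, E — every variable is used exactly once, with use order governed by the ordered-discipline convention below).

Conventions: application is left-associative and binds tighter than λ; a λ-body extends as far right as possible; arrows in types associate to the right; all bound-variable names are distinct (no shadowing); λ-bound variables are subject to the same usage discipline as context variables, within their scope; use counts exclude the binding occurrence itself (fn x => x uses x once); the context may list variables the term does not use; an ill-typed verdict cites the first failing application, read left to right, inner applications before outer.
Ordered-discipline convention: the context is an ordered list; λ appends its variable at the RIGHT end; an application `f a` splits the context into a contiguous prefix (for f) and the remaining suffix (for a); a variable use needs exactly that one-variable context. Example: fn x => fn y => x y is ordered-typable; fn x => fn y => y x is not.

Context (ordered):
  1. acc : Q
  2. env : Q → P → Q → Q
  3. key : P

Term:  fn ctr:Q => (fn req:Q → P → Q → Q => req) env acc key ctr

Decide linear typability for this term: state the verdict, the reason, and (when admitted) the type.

yes — single use per variable (acc, env, key, ctr, req); term : Q → Q
variable uses: acc ×1; env ×1; key ×1; ctr (bound) ×1; req (bound) ×1
use order (left to right): req, env, acc, key, ctr
typing: well-typed at Q → Q
summary: ordered ✗ | linear ✓ | affine ✓ | relevant ✓ | unrestricted ✓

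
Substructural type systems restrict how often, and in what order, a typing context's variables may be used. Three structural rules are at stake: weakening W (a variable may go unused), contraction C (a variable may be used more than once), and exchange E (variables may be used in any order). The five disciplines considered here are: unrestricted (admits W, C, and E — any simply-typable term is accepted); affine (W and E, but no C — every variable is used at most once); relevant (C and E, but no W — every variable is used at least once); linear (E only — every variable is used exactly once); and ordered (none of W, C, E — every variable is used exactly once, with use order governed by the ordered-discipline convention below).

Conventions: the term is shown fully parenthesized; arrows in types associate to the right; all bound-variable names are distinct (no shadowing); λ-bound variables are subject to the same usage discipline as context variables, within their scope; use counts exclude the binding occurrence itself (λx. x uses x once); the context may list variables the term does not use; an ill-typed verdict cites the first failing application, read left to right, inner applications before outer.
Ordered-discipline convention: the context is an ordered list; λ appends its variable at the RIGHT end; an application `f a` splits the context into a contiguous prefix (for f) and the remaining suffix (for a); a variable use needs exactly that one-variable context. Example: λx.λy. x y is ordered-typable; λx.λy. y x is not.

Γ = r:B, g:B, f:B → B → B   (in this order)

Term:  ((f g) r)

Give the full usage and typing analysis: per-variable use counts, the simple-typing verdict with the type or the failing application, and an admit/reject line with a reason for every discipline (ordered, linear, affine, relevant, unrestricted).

usage: r=1, g=1, f=1
uses in reading order: f, g, r
typing: the term checks, with type B
ordered: ✗ — needs exchange: uses follow f, g, r
linear: ✓ — each of r, g, f used exactly once
affine: ✓ — r, g, f: no repeats, contraction unneeded
relevant: ✓ — none of r, g, f goes unused
unrestricted: ✓ — typability at B is all that's needed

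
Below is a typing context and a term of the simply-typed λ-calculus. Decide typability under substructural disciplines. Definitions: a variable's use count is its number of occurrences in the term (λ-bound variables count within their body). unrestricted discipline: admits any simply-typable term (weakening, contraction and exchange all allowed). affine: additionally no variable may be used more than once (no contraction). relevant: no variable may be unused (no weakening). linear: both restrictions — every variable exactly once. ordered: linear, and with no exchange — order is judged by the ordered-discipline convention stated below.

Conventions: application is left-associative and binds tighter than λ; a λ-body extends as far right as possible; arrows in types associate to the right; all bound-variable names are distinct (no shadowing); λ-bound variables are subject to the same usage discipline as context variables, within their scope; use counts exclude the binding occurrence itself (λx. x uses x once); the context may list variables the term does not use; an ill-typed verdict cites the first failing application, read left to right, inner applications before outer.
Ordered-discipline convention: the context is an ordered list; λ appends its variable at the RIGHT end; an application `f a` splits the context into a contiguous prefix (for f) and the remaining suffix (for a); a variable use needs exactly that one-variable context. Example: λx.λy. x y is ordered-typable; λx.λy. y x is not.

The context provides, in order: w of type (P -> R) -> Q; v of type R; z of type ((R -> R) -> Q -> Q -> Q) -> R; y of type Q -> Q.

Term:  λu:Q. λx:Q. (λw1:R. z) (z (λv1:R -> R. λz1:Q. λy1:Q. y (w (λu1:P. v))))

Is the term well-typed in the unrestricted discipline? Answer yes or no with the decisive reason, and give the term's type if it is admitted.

yes — type-checks (Q -> Q -> ((R -> R) -> Q -> Q -> Q) -> R) and nothing is barred; term : Q -> Q -> ((R -> R) -> Q -> Q -> Q) -> R
use counts: w: 1×, v: 1×, z: 2×, y: 1×, u (λ-bound): 0×, x (λ-bound): 0×, w1 (λ-bound): 0×, v1 (λ-bound): 0×, z1 (λ-bound): 0×, y1 (λ-bound): 0×, u1 (λ-bound): 0×
use order (left to right): z, z, y, w, v
typing: ✓ — Q -> Q -> ((R -> R) -> Q -> Q -> Q) -> R
across the five disciplines: ordered ✗ | linear ✗ | affine ✗ | relevant ✗ | unrestricted ✓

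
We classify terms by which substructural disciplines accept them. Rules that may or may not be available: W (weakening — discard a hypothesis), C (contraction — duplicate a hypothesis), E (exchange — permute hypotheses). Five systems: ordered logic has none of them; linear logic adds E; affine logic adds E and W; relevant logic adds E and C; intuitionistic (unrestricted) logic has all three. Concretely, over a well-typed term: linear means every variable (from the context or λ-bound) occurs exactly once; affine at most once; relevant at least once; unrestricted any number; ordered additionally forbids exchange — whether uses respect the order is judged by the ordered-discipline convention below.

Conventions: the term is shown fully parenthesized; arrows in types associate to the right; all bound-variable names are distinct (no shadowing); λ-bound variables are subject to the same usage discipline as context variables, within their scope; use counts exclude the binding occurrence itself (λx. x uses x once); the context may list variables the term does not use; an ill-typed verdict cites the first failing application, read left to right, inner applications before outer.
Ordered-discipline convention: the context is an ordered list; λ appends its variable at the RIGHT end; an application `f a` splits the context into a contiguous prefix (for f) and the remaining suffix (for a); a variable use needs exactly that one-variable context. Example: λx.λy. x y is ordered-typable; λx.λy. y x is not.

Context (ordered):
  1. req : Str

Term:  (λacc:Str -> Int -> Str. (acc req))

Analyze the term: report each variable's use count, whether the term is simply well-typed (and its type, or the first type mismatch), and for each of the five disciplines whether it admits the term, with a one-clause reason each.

counts: req: 1×, acc (λ-bound): 1×
use order (left to right): acc, req
typing: well-typed — term : (Str -> Int -> Str) -> Int -> Str
ordered ✗ (needs exchange: uses follow acc, req)
linear ✓ (req, acc: one use apiece)
affine ✓ (req, acc: no repeats, contraction unneeded)
relevant ✓ (at least one use each (req, acc))
unrestricted ✓ (simply typable at (Str -> Int -> Str) -> Int -> Str; W, C, E all held)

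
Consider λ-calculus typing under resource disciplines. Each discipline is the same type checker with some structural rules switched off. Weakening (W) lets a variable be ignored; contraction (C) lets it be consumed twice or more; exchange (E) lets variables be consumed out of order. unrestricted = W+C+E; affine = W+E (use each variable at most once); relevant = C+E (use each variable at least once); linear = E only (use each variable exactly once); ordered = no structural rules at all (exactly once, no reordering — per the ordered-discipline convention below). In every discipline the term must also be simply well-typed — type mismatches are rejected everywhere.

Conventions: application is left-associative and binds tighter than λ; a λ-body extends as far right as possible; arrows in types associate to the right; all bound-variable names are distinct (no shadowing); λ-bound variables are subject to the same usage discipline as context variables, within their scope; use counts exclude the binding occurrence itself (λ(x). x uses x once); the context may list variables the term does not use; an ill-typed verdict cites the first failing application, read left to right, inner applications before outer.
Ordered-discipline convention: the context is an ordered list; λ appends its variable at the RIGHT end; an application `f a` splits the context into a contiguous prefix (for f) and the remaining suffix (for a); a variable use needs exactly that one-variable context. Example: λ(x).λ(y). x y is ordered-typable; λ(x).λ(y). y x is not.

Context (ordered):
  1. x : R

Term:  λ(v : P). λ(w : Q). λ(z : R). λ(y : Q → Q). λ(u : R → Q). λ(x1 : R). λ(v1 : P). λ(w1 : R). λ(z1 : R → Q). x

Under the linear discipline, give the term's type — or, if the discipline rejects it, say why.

not well-typed under linear — unused: v, w, z, y, u, x1, v1, w1, z1 — weakening required
usage: x: 1, v (λ-bound): 0, w (λ-bound): 0, z (λ-bound): 0, y (λ-bound): 0, u (λ-bound): 0, x1 (λ-bound): 0, v1 (λ-bound): 0, w1 (λ-bound): 0, z1 (λ-bound): 0
use order (left to right): x
typing: the term checks, with type P → Q → R → (Q → Q) → (R → Q) → R → P → R → (R → Q) → R
all disciplines: ordered ✗, linear ✗, affine ✓, relevant ✗, unrestricted ✓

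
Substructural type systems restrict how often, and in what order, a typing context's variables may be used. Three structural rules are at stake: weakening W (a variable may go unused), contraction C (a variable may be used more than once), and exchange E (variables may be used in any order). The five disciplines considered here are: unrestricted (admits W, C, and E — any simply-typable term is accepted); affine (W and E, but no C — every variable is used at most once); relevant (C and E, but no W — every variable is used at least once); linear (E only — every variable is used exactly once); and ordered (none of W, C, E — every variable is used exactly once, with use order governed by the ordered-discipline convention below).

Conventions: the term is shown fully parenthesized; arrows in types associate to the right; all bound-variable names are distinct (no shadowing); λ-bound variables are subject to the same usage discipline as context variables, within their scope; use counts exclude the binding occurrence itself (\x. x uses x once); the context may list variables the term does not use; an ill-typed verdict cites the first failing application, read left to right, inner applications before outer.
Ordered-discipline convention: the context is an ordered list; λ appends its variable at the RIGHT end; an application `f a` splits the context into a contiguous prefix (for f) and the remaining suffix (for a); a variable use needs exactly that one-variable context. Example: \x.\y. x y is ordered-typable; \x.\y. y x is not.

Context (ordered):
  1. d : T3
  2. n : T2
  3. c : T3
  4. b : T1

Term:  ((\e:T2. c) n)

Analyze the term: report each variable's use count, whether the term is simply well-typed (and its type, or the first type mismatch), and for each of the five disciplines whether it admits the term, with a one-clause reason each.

counts: d=0; n=1; c=1; b=0; e (λ-bound)=0
left-to-right use order: c, n
typing: the term checks, with type T3
ordered: ✗, unused: d, b, e — weakening required
linear: ✗, unused: d, b, e — weakening required
affine: ✓, no duplicate uses among d, n, c, b, e
relevant: ✗, unused: d, b, e — weakening required
unrestricted: ✓, typability at T3 is all that's needed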